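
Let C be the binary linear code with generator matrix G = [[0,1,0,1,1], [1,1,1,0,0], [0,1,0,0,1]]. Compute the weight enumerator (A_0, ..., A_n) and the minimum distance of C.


Weight distribution: A_0 = 1, A_1 = 1, A_2 = 1, A_3 = 3, A_4 = 2. Minimum distance d = 1.

Enumerate all 2^3 = 8 messages m ∈ F_2^3.
For each, compute codeword c = mG in F_2^5, then tally its weight.
  m = 000 → c = 00000, weight = 0.
  m = 100 → c = 01011, weight = 3.
  m = 010 → c = 11100, weight = 3.
  m = 110 → c = 10111, weight = 4.
  m = 001 → c = 01001, weight = 2.
  m = 101 → c = 00010, weight = 1.
  m = 011 → c = 10101, weight = 3.
  m = 111 → c = 11110, weight = 4.
Tally weights:
  weight 0: 1 codewords.
  weight 1: 1 codewords.
  weight 2: 1 codewords.
  weight 3: 3 codewords.
  weight 4: 2 codewords.
Minimum distance d = smallest w > 0 with A_w > 0 = 1.
Sanity: Σ A_w = 8 = 2^3 = 8 ✓.


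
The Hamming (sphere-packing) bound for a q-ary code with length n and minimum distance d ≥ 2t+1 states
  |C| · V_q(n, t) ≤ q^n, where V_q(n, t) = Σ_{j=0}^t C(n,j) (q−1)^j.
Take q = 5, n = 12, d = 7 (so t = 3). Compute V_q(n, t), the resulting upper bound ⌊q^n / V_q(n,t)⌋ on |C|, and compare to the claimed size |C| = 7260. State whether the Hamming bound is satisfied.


V_q(n, t) = 15185, q^n = 244140625, Hamming bound = 16077, |C| = 7260 ≤ bound (satisfied).

Step 1: Compute V_q(n, t) = Σ_{j=0}^3 C(n, j) (q−1)^j.
  j = 0: C(12,0)·(4)^0 = 1·1 = 1.
  j = 1: C(12,1)·(4)^1 = 12·4 = 48.
  j = 2: C(12,2)·(4)^2 = 66·16 = 1056.
  j = 3: C(12,3)·(4)^3 = 220·64 = 14080.
  V_q(n, t) = 1 + 48 + 1056 + 14080 = 15185.
Step 2: q^n = 5^12 = 244140625.
Step 3: Hamming bound ⌊q^n / V_q(n,t)⌋ = ⌊244140625/15185⌋ = 16077.
Step 4: Compare |C| = 7260 to 16077: satisfied.
The claimed |C| lies below the Hamming bound.


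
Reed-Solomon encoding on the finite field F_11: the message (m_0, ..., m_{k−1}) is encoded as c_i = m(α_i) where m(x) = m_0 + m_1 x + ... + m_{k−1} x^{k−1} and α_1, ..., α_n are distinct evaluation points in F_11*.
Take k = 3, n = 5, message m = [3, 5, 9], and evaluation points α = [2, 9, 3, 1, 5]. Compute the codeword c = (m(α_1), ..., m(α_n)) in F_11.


c = [5, 7, 0, 6, 0]

Message polynomial: m(x) = 3 + 5·x + 9·x^2 (mod 11).
For each evaluation point α_i, compute m(α_i) mod 11:
  α_1 = 2: Horner steps 9 → 1 → 5, so m(2) = 5.
  α_2 = 9: Horner steps 9 → 9 → 7, so m(9) = 7.
  α_3 = 3: Horner steps 9 → 10 → 0, so m(3) = 0.
  α_4 = 1: Horner steps 9 → 3 → 6, so m(1) = 6.
  α_5 = 5: Horner steps 9 → 6 → 0, so m(5) = 0.
Codeword c = [5, 7, 0, 6, 0] ∈ F_11^5.


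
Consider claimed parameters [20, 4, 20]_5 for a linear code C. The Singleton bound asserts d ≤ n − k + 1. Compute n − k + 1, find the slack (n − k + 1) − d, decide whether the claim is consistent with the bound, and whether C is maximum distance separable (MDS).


Singleton RHS = n − k + 1 = 17, slack = -3, bound violated (no such code; not MDS).

Singleton bound: d ≤ n − k + 1.
Here n = 20, k = 4, so n − k + 1 = 17.
Given d = 20, check d ≤ 17: NO.
Slack = (n − k + 1) − d = -3.
The slack is negative: d = 20 exceeds n − k + 1 = 17 by 3, so the Singleton bound is violated and no linear [20, 4, 20]_5 code can exist. In particular it is not MDS (MDS requires d = n − k + 1 exactly).
Description: the claimed parameters are [20, 4, 20]_5; such a code would be impossible (violates the Singleton bound).


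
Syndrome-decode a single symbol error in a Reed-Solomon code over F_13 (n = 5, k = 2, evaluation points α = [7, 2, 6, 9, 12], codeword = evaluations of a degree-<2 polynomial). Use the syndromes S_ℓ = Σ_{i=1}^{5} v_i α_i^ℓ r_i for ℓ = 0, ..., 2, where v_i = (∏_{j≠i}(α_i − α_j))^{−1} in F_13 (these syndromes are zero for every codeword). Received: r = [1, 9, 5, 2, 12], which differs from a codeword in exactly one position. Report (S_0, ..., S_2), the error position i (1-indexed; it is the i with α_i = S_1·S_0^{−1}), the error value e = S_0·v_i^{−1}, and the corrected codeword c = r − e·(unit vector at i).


S = (8, 4, 2), error at position 1, error magnitude e = 10, c = [4, 9, 5, 2, 12].

Step 1: column multipliers v_i = (∏_{j≠i}(α_i − α_j))^{−1} mod 13.
  i = 1 (α = 7): (7−2)(7−6)(7−9)(7−12) = 5·1·(−2)·(−5) = 50 ≡ 11, so v_1 = 11^{−1} = 6 (mod 13).
  i = 2 (α = 2): (2−7)(2−6)(2−9)(2−12) = (−5)·(−4)·(−7)·(−10) = 1400 ≡ 9, so v_2 = 9^{−1} = 3 (mod 13).
  i = 3 (α = 6): (6−7)(6−2)(6−9)(6−12) = (−1)·4·(−3)·(−6) = −72 ≡ 6, so v_3 = 6^{−1} = 11 (mod 13).
  i = 4 (α = 9): (9−7)(9−2)(9−6)(9−12) = 2·7·3·(−3) = −126 ≡ 4, so v_4 = 4^{−1} = 10 (mod 13).
  i = 5 (α = 12): (12−7)(12−2)(12−6)(12−9) = 5·10·6·3 = 900 ≡ 3, so v_5 = 3^{−1} = 9 (mod 13).
  v = [6, 3, 11, 10, 9].
Step 2: syndromes of r = [1, 9, 5, 2, 12] (all sums mod 13).
  S_0 = Σ v_i r_i = 6·1 + 3·9 + 11·5 + 10·2 + 9·12 = 216 ≡ 8.
  S_1 = Σ v_i α_i r_i = 6·7·1 + 3·2·9 + 11·6·5 + 10·9·2 + 9·12·12 = 1902 ≡ 4.
  α_i^2 mod 13 = [10, 4, 10, 3, 1].
  S_2 = Σ v_i α_i^2 r_i = 6·10·1 + 3·4·9 + 11·10·5 + 10·3·2 + 9·1·12 = 886 ≡ 2.
  S = (8, 4, 2) ≠ 0, so r is not a codeword (an error is present).
Step 3: locate the error. For a single error e at position i, S_ℓ = v_i·e·α_i^ℓ, so α_err = S_1/S_0.
  S_0^{−1} = 8^{−1} = 5 (mod 13), so α_err = 4·5 = 20 ≡ 7 = α_1. Error position i = 1.
  Consistency check: S_2/S_1 = 2·10 = 20 ≡ 7 = α_err ✓ (single-error assumption holds).
Step 4: error magnitude e = S_0/v_1 = S_0·∏_{j≠1}(α_1 − α_j) = 8·11 = 88 ≡ 10 (mod 13).
Step 5: correct position 1: c_1 = r_1 − e = 1 − 10 ≡ 4 (mod 13). Hence c = [4, 9, 5, 2, 12].
  Check: interpolating c through the α_i gives m(x) = 11 + 12·x (degree < 2) with m(α_i) = c_i for every i, so c is indeed a codeword.


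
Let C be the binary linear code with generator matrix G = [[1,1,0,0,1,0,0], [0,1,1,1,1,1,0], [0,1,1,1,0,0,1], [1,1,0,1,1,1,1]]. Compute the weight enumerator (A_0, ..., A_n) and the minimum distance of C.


Weight distribution: A_0 = 1, A_2 = 1, A_3 = 6, A_4 = 5, A_5 = 2, A_6 = 1. Minimum distance d = 2.

Enumerate all 2^4 = 16 messages m ∈ F_2^4.
For each, compute codeword c = mG in F_2^7, then tally its weight.
  m = 0000 → c = 0000000, weight = 0.
  m = 1000 → c = 1100100, weight = 3.
  m = 0100 → c = 0111110, weight = 5.
  m = 1100 → c = 1011010, weight = 4.
  m = 0010 → c = 0111001, weight = 4.
  m = 1010 → c = 1011101, weight = 5.
  m = 0110 → c = 0000111, weight = 3.
  m = 1110 → c = 1100011, weight = 4.
  m = 0001 → c = 1101111, weight = 6.
  m = 1001 → c = 0001011, weight = 3.
  m = 0101 → c = 1010001, weight = 3.
  m = 1101 → c = 0110101, weight = 4.
  m = 0011 → c = 1010110, weight = 4.
  m = 1011 → c = 0110010, weight = 3.
  m = 0111 → c = 1101000, weight = 3.
  m = 1111 → c = 0001100, weight = 2.
Tally weights:
  weight 0: 1 codewords.
  weight 2: 1 codewords.
  weight 3: 6 codewords.
  weight 4: 5 codewords.
  weight 5: 2 codewords.
  weight 6: 1 codewords.
Minimum distance d = smallest w > 0 with A_w > 0 = 2.
Sanity: Σ A_w = 16 = 2^4 = 16 ✓.


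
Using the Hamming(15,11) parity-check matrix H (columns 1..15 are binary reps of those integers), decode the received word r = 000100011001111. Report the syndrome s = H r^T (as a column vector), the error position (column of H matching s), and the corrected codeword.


s = (0, 1, 0, 1)^T, error position = 5, corrected codeword c = 000110011001111

Compute s = H r^T mod 2 one row at a time:
  s_1 = 1 + 1 + 0 + 0 + 1 + 1 + 1 + 1 = 6 ≡ 0 (mod 2).
  s_2 = 1 + 0 + 0 + 0 + 1 + 1 + 1 + 1 = 5 ≡ 1 (mod 2).
  s_3 = 0 + 0 + 0 + 0 + 0 + 0 + 1 + 1 = 2 ≡ 0 (mod 2).
  s_4 = 0 + 0 + 0 + 0 + 1 + 0 + 1 + 1 = 3 ≡ 1 (mod 2).
s = (0, 1, 0, 1)^T — this equals column 5 of H (binary 0101), so error is at position 5.
Correct: flip bit 5 of r = 000100011001111 to get c = 000110011001111.


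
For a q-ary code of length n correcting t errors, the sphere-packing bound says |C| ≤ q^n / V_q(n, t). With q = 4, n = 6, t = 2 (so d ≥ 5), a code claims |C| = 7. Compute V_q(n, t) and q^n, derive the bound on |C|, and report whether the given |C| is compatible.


V_q(n, t) = 154, q^n = 4096, Hamming bound = 26, |C| = 7 ≤ bound (satisfied).

Step 1: Compute V_q(n, t) = Σ_{j=0}^2 C(n, j) (q−1)^j.
  j = 0: C(6,0)·(3)^0 = 1·1 = 1.
  j = 1: C(6,1)·(3)^1 = 6·3 = 18.
  j = 2: C(6,2)·(3)^2 = 15·9 = 135.
  V_q(n, t) = 1 + 18 + 135 = 154.
Step 2: q^n = 4^6 = 4096.
Step 3: Hamming bound ⌊q^n / V_q(n,t)⌋ = ⌊4096/154⌋ = 26.
Step 4: Compare |C| = 7 to 26: satisfied.
The claimed |C| lies below the Hamming bound.


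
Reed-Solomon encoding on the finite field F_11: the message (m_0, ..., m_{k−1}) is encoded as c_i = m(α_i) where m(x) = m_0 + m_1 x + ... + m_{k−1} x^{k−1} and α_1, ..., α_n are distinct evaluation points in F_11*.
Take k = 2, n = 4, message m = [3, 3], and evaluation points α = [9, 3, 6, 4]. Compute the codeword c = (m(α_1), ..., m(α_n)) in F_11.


c = [8, 1, 10, 4]

Message polynomial: m(x) = 3 + 3·x (mod 11).
For each evaluation point α_i, compute m(α_i) mod 11:
  α_1 = 9: Horner steps 3 → 8, so m(9) = 8.
  α_2 = 3: Horner steps 3 → 1, so m(3) = 1.
  α_3 = 6: Horner steps 3 → 10, so m(6) = 10.
  α_4 = 4: Horner steps 3 → 4, so m(4) = 4.
Codeword c = [8, 1, 10, 4] ∈ F_11^4.


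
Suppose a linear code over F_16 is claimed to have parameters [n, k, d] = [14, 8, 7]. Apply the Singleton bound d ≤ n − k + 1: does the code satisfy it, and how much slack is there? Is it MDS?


Singleton RHS = n − k + 1 = 7, slack = 0, bound satisfied, MDS.

Singleton bound: d ≤ n − k + 1.
Here n = 14, k = 8, so n − k + 1 = 7.
Given d = 7, check d ≤ 7: YES.
Slack = (n − k + 1) − d = 0.
The code is MDS (slack = 0).
Description: the claimed parameters are [14, 8, 7]_16; such a code would be MDS (meets Singleton bound).


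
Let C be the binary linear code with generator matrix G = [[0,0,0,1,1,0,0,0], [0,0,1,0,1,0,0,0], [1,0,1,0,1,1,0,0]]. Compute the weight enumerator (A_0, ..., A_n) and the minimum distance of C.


Weight distribution: A_0 = 1, A_2 = 4, A_4 = 3. Minimum distance d = 2.

Enumerate all 2^3 = 8 messages m ∈ F_2^3.
For each, compute codeword c = mG in F_2^8, then tally its weight.
  m = 000 → c = 00000000, weight = 0.
  m = 100 → c = 00011000, weight = 2.
  m = 010 → c = 00101000, weight = 2.
  m = 110 → c = 00110000, weight = 2.
  m = 001 → c = 10101100, weight = 4.
  m = 101 → c = 10110100, weight = 4.
  m = 011 → c = 10000100, weight = 2.
  m = 111 → c = 10011100, weight = 4.
Tally weights:
  weight 0: 1 codewords.
  weight 2: 4 codewords.
  weight 4: 3 codewords.
Minimum distance d = smallest w > 0 with A_w > 0 = 2.
Sanity: Σ A_w = 8 = 2^3 = 8 ✓.


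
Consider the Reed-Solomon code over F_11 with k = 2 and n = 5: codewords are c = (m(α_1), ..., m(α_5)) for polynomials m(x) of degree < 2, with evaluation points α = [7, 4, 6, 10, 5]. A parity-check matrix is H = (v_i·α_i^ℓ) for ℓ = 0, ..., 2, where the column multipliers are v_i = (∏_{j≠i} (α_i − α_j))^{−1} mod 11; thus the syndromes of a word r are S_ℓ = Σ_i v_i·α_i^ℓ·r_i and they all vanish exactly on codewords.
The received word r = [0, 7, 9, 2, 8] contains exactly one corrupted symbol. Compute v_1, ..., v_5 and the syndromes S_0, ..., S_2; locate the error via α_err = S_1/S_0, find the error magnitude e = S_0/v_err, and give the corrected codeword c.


S = (3, 10, 4), error at position 1, error magnitude e = 1, c = [10, 7, 9, 2, 8].

Step 1: column multipliers v_i = (∏_{j≠i}(α_i − α_j))^{−1} mod 11.
  i = 1 (α = 7): (7−4)(7−6)(7−10)(7−5) = 3·1·(−3)·2 = −18 ≡ 4, so v_1 = 4^{−1} = 3 (mod 11).
  i = 2 (α = 4): (4−7)(4−6)(4−10)(4−5) = (−3)·(−2)·(−6)·(−1) = 36 ≡ 3, so v_2 = 3^{−1} = 4 (mod 11).
  i = 3 (α = 6): (6−7)(6−4)(6−10)(6−5) = (−1)·2·(−4)·1 = 8 ≡ 8, so v_3 = 8^{−1} = 7 (mod 11).
  i = 4 (α = 10): (10−7)(10−4)(10−6)(10−5) = 3·6·4·5 = 360 ≡ 8, so v_4 = 8^{−1} = 7 (mod 11).
  i = 5 (α = 5): (5−7)(5−4)(5−6)(5−10) = (−2)·1·(−1)·(−5) = −10 ≡ 1, so v_5 = 1^{−1} = 1 (mod 11).
  v = [3, 4, 7, 7, 1].
Step 2: syndromes of r = [0, 7, 9, 2, 8] (all sums mod 11).
  S_0 = Σ v_i r_i = 3·0 + 4·7 + 7·9 + 7·2 + 1·8 = 113 ≡ 3.
  S_1 = Σ v_i α_i r_i = 3·7·0 + 4·4·7 + 7·6·9 + 7·10·2 + 1·5·8 = 670 ≡ 10.
  α_i^2 mod 11 = [5, 5, 3, 1, 3].
  S_2 = Σ v_i α_i^2 r_i = 3·5·0 + 4·5·7 + 7·3·9 + 7·1·2 + 1·3·8 = 367 ≡ 4.
  S = (3, 10, 4) ≠ 0, so r is not a codeword (an error is present).
Step 3: locate the error. For a single error e at position i, S_ℓ = v_i·e·α_i^ℓ, so α_err = S_1/S_0.
  S_0^{−1} = 3^{−1} = 4 (mod 11), so α_err = 10·4 = 40 ≡ 7 = α_1. Error position i = 1.
  Consistency check: S_2/S_1 = 4·10 = 40 ≡ 7 = α_err ✓ (single-error assumption holds).
Step 4: error magnitude e = S_0/v_1 = S_0·∏_{j≠1}(α_1 − α_j) = 3·4 = 12 ≡ 1 (mod 11).
Step 5: correct position 1: c_1 = r_1 − e = 0 − 1 ≡ 10 (mod 11). Hence c = [10, 7, 9, 2, 8].
  Check: interpolating c through the α_i gives m(x) = 3 + 1·x (degree < 2) with m(α_i) = c_i for every i, so c is indeed a codeword.


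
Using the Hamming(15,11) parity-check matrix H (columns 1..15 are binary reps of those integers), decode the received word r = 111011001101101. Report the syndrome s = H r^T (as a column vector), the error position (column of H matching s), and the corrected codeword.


s = (1, 1, 1, 0)^T, error position = 14, corrected codeword c = 111011001101111

Compute s = H r^T mod 2 one row at a time:
  s_1 = 0 + 1 + 1 + 0 + 1 + 1 + 0 + 1 = 5 ≡ 1 (mod 2).
  s_2 = 0 + 1 + 1 + 0 + 1 + 1 + 0 + 1 = 5 ≡ 1 (mod 2).
  s_3 = 1 + 1 + 1 + 0 + 1 + 0 + 0 + 1 = 5 ≡ 1 (mod 2).
  s_4 = 1 + 1 + 1 + 0 + 1 + 0 + 1 + 1 = 6 ≡ 0 (mod 2).
s = (1, 1, 1, 0)^T — this equals column 14 of H (binary 1110), so error is at position 14.
Correct: flip bit 14 of r = 111011001101101 to get c = 111011001101111.


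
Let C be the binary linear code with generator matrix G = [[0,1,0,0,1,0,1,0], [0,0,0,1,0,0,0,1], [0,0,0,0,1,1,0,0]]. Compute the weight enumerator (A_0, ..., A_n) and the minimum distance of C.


Weight distribution: A_0 = 1, A_2 = 2, A_3 = 2, A_4 = 1, A_5 = 2. Minimum distance d = 2.

Enumerate all 2^3 = 8 messages m ∈ F_2^3.
For each, compute codeword c = mG in F_2^8, then tally its weight.
  m = 000 → c = 00000000, weight = 0.
  m = 100 → c = 01001010, weight = 3.
  m = 010 → c = 00010001, weight = 2.
  m = 110 → c = 01011011, weight = 5.
  m = 001 → c = 00001100, weight = 2.
  m = 101 → c = 01000110, weight = 3.
  m = 011 → c = 00011101, weight = 4.
  m = 111 → c = 01010111, weight = 5.
Tally weights:
  weight 0: 1 codewords.
  weight 2: 2 codewords.
  weight 3: 2 codewords.
  weight 4: 1 codewords.
  weight 5: 2 codewords.
Minimum distance d = smallest w > 0 with A_w > 0 = 2.
Sanity: Σ A_w = 8 = 2^3 = 8 ✓.


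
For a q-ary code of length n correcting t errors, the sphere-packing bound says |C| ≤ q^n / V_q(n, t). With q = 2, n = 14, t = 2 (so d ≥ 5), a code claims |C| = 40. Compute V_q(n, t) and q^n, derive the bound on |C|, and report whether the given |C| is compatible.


V_q(n, t) = 106, q^n = 16384, Hamming bound = 154, |C| = 40 ≤ bound (satisfied).

Step 1: Compute V_q(n, t) = Σ_{j=0}^2 C(n, j) (q−1)^j.
  j = 0: C(14,0)·(1)^0 = 1·1 = 1.
  j = 1: C(14,1)·(1)^1 = 14·1 = 14.
  j = 2: C(14,2)·(1)^2 = 91·1 = 91.
  V_q(n, t) = 1 + 14 + 91 = 106.
Step 2: q^n = 2^14 = 16384.
Step 3: Hamming bound ⌊q^n / V_q(n,t)⌋ = ⌊16384/106⌋ = 154.
Step 4: Compare |C| = 40 to 154: satisfied.
The claimed |C| lies below the Hamming bound.


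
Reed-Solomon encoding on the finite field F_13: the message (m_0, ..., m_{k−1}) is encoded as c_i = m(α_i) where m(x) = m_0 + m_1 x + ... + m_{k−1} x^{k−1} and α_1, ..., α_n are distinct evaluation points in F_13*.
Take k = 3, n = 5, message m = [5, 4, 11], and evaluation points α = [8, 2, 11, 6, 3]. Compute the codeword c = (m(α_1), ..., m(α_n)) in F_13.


c = [0, 5, 2, 9, 12]

Message polynomial: m(x) = 5 + 4·x + 11·x^2 (mod 13).
For each evaluation point α_i, compute m(α_i) mod 13:
  α_1 = 8: Horner steps 11 → 1 → 0, so m(8) = 0.
  α_2 = 2: Horner steps 11 → 0 → 5, so m(2) = 5.
  α_3 = 11: Horner steps 11 → 8 → 2, so m(11) = 2.
  α_4 = 6: Horner steps 11 → 5 → 9, so m(6) = 9.
  α_5 = 3: Horner steps 11 → 11 → 12, so m(3) = 12.
Codeword c = [0, 5, 2, 9, 12] ∈ F_13^5.


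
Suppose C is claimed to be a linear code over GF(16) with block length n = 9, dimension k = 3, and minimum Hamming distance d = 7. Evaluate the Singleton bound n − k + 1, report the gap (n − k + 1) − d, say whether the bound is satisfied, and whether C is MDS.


Singleton RHS = n − k + 1 = 7, slack = 0, bound satisfied, MDS.

Singleton bound: d ≤ n − k + 1.
Here n = 9, k = 3, so n − k + 1 = 7.
Given d = 7, check d ≤ 7: YES.
Slack = (n − k + 1) − d = 0.
The code is MDS (slack = 0).
Description: the claimed parameters are [9, 3, 7]_16; such a code would be MDS (meets Singleton bound).


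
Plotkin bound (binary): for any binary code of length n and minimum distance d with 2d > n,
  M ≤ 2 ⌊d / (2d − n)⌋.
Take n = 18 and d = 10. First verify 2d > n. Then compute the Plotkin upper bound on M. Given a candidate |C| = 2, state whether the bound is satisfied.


Plotkin bound M ≤ 10; given |C| = 2 ≤ bound (satisfied).

Check applicability: 2d = 20, n = 18.
2d − n = 2 > 0, so Plotkin applies.
Compute d/(2d−n) = 10/2 ≈ 5.0000.
⌊d/(2d−n)⌋ = 5.
Plotkin bound: M ≤ 2·5 = 10.
Given |C| = 2, check: satisfied.
This |C| is below the Plotkin bound.


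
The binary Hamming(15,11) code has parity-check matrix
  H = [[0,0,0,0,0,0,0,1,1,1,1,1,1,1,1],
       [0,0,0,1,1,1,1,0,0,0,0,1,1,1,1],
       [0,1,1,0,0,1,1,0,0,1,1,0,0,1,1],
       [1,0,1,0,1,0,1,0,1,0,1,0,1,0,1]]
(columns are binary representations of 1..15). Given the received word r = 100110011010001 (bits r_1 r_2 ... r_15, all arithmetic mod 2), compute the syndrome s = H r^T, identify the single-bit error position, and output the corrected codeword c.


s = (0, 1, 0, 1)^T, error position = 5, corrected codeword c = 100100011010001

Compute s = H r^T mod 2 one row at a time:
  s_1 = 1 + 1 + 0 + 1 + 0 + 0 + 0 + 1 = 4 ≡ 0 (mod 2).
  s_2 = 1 + 1 + 0 + 0 + 0 + 0 + 0 + 1 = 3 ≡ 1 (mod 2).
  s_3 = 0 + 0 + 0 + 0 + 0 + 1 + 0 + 1 = 2 ≡ 0 (mod 2).
  s_4 = 1 + 0 + 1 + 0 + 1 + 1 + 0 + 1 = 5 ≡ 1 (mod 2).
s = (0, 1, 0, 1)^T — this equals column 5 of H (binary 0101), so error is at position 5.
Correct: flip bit 5 of r = 100110011010001 to get c = 100100011010001.


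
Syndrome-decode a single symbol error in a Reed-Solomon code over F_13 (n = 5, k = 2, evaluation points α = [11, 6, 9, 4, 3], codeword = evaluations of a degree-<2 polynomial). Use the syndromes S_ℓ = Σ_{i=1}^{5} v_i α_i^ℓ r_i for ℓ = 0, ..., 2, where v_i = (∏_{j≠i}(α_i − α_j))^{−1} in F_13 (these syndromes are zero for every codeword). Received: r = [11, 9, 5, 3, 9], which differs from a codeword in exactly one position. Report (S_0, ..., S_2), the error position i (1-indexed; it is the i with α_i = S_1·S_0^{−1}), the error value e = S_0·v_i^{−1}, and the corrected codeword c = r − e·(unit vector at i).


S = (9, 1, 3), error at position 5, error magnitude e = 9, c = [11, 9, 5, 3, 0].

Step 1: column multipliers v_i = (∏_{j≠i}(α_i − α_j))^{−1} mod 13.
  i = 1 (α = 11): (11−6)(11−9)(11−4)(11−3) = 5·2·7·8 = 560 ≡ 1, so v_1 = 1^{−1} = 1 (mod 13).
  i = 2 (α = 6): (6−11)(6−9)(6−4)(6−3) = (−5)·(−3)·2·3 = 90 ≡ 12, so v_2 = 12^{−1} = 12 (mod 13).
  i = 3 (α = 9): (9−11)(9−6)(9−4)(9−3) = (−2)·3·5·6 = −180 ≡ 2, so v_3 = 2^{−1} = 7 (mod 13).
  i = 4 (α = 4): (4−11)(4−6)(4−9)(4−3) = (−7)·(−2)·(−5)·1 = −70 ≡ 8, so v_4 = 8^{−1} = 5 (mod 13).
  i = 5 (α = 3): (3−11)(3−6)(3−9)(3−4) = (−8)·(−3)·(−6)·(−1) = 144 ≡ 1, so v_5 = 1^{−1} = 1 (mod 13).
  v = [1, 12, 7, 5, 1].
Step 2: syndromes of r = [11, 9, 5, 3, 9] (all sums mod 13).
  S_0 = Σ v_i r_i = 1·11 + 12·9 + 7·5 + 5·3 + 1·9 = 178 ≡ 9.
  S_1 = Σ v_i α_i r_i = 1·11·11 + 12·6·9 + 7·9·5 + 5·4·3 + 1·3·9 = 1171 ≡ 1.
  α_i^2 mod 13 = [4, 10, 3, 3, 9].
  S_2 = Σ v_i α_i^2 r_i = 1·4·11 + 12·10·9 + 7·3·5 + 5·3·3 + 1·9·9 = 1355 ≡ 3.
  S = (9, 1, 3) ≠ 0, so r is not a codeword (an error is present).
Step 3: locate the error. For a single error e at position i, S_ℓ = v_i·e·α_i^ℓ, so α_err = S_1/S_0.
  S_0^{−1} = 9^{−1} = 3 (mod 13), so α_err = 1·3 = 3 ≡ 3 = α_5. Error position i = 5.
  Consistency check: S_2/S_1 = 3·1 = 3 ≡ 3 = α_err ✓ (single-error assumption holds).
Step 4: error magnitude e = S_0/v_5 = S_0·∏_{j≠5}(α_5 − α_j) = 9·1 = 9 ≡ 9 (mod 13).
Step 5: correct position 5: c_5 = r_5 − e = 9 − 9 ≡ 0 (mod 13). Hence c = [11, 9, 5, 3, 0].
  Check: interpolating c through the α_i gives m(x) = 4 + 3·x (degree < 2) with m(α_i) = c_i for every i, so c is indeed a codeword.


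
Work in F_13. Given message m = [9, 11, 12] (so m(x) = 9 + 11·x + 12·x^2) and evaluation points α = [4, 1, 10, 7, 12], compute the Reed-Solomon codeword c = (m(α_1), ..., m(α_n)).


c = [11, 6, 6, 11, 10]

Message polynomial: m(x) = 9 + 11·x + 12·x^2 (mod 13).
For each evaluation point α_i, compute m(α_i) mod 13:
  α_1 = 4: Horner steps 12 → 7 → 11, so m(4) = 11.
  α_2 = 1: Horner steps 12 → 10 → 6, so m(1) = 6.
  α_3 = 10: Horner steps 12 → 1 → 6, so m(10) = 6.
  α_4 = 7: Horner steps 12 → 4 → 11, so m(7) = 11.
  α_5 = 12: Horner steps 12 → 12 → 10, so m(12) = 10.
Codeword c = [11, 6, 6, 11, 10] ∈ F_13^5.


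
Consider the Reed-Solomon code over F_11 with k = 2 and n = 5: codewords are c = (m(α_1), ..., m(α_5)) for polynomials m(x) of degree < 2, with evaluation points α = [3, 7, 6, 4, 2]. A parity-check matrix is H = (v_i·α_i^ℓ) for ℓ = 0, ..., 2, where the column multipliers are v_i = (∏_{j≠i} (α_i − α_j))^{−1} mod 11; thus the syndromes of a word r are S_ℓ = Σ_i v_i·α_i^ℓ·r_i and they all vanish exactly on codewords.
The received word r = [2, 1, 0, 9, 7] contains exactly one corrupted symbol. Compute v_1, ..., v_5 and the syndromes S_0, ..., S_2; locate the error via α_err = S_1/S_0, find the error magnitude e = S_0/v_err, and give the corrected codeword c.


S = (6, 7, 10), error at position 1, error magnitude e = 5, c = [8, 1, 0, 9, 7].

Step 1: column multipliers v_i = (∏_{j≠i}(α_i − α_j))^{−1} mod 11.
  i = 1 (α = 3): (3−7)(3−6)(3−4)(3−2) = (−4)·(−3)·(−1)·1 = −12 ≡ 10, so v_1 = 10^{−1} = 10 (mod 11).
  i = 2 (α = 7): (7−3)(7−6)(7−4)(7−2) = 4·1·3·5 = 60 ≡ 5, so v_2 = 5^{−1} = 9 (mod 11).
  i = 3 (α = 6): (6−3)(6−7)(6−4)(6−2) = 3·(−1)·2·4 = −24 ≡ 9, so v_3 = 9^{−1} = 5 (mod 11).
  i = 4 (α = 4): (4−3)(4−7)(4−6)(4−2) = 1·(−3)·(−2)·2 = 12 ≡ 1, so v_4 = 1^{−1} = 1 (mod 11).
  i = 5 (α = 2): (2−3)(2−7)(2−6)(2−4) = (−1)·(−5)·(−4)·(−2) = 40 ≡ 7, so v_5 = 7^{−1} = 8 (mod 11).
  v = [10, 9, 5, 1, 8].
Step 2: syndromes of r = [2, 1, 0, 9, 7] (all sums mod 11).
  S_0 = Σ v_i r_i = 10·2 + 9·1 + 5·0 + 1·9 + 8·7 = 94 ≡ 6.
  S_1 = Σ v_i α_i r_i = 10·3·2 + 9·7·1 + 5·6·0 + 1·4·9 + 8·2·7 = 271 ≡ 7.
  α_i^2 mod 11 = [9, 5, 3, 5, 4].
  S_2 = Σ v_i α_i^2 r_i = 10·9·2 + 9·5·1 + 5·3·0 + 1·5·9 + 8·4·7 = 494 ≡ 10.
  S = (6, 7, 10) ≠ 0, so r is not a codeword (an error is present).
Step 3: locate the error. For a single error e at position i, S_ℓ = v_i·e·α_i^ℓ, so α_err = S_1/S_0.
  S_0^{−1} = 6^{−1} = 2 (mod 11), so α_err = 7·2 = 14 ≡ 3 = α_1. Error position i = 1.
  Consistency check: S_2/S_1 = 10·8 = 80 ≡ 3 = α_err ✓ (single-error assumption holds).
Step 4: error magnitude e = S_0/v_1 = S_0·∏_{j≠1}(α_1 − α_j) = 6·10 = 60 ≡ 5 (mod 11).
Step 5: correct position 1: c_1 = r_1 − e = 2 − 5 ≡ 8 (mod 11). Hence c = [8, 1, 0, 9, 7].
  Check: interpolating c through the α_i gives m(x) = 5 + 1·x (degree < 2) with m(α_i) = c_i for every i, so c is indeed a codeword.


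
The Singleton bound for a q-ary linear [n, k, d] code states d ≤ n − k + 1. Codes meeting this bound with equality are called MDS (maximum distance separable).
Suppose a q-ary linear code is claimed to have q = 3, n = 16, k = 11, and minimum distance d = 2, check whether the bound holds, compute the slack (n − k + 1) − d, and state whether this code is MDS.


Singleton RHS = n − k + 1 = 6, slack = 4, bound satisfied, not MDS.

Singleton bound: d ≤ n − k + 1.
Here n = 16, k = 11, so n − k + 1 = 6.
Given d = 2, check d ≤ 6: YES.
Slack = (n − k + 1) − d = 4.
The code is NOT MDS (slack = 4 > 0).
Description: the claimed parameters are [16, 11, 2]_3; such a code would be non-MDS.


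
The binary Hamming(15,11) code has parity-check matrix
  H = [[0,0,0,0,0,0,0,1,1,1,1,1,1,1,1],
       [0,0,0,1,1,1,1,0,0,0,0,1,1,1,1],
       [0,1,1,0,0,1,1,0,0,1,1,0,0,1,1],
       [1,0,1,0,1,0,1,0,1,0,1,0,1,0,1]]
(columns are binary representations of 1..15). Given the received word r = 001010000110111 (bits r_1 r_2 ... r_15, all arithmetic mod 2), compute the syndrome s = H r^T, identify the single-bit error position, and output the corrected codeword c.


s = (1, 0, 1, 1)^T, error position = 11, corrected codeword c = 001010000100111

Compute s = H r^T mod 2 one row at a time:
  s_1 = 0 + 0 + 1 + 1 + 0 + 1 + 1 + 1 = 5 ≡ 1 (mod 2).
  s_2 = 0 + 1 + 0 + 0 + 0 + 1 + 1 + 1 = 4 ≡ 0 (mod 2).
  s_3 = 0 + 1 + 0 + 0 + 1 + 1 + 1 + 1 = 5 ≡ 1 (mod 2).
  s_4 = 0 + 1 + 1 + 0 + 0 + 1 + 1 + 1 = 5 ≡ 1 (mod 2).
s = (1, 0, 1, 1)^T — this equals column 11 of H (binary 1011), so error is at position 11.
Correct: flip bit 11 of r = 001010000110111 to get c = 001010000100111.


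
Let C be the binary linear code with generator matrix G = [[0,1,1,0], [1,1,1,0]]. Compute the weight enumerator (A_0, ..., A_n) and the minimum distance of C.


Weight distribution: A_0 = 1, A_1 = 1, A_2 = 1, A_3 = 1. Minimum distance d = 1.

Enumerate all 2^2 = 4 messages m ∈ F_2^2.
For each, compute codeword c = mG in F_2^4, then tally its weight.
  m = 00 → c = 0000, weight = 0.
  m = 10 → c = 0110, weight = 2.
  m = 01 → c = 1110, weight = 3.
  m = 11 → c = 1000, weight = 1.
Tally weights:
  weight 0: 1 codewords.
  weight 1: 1 codewords.
  weight 2: 1 codewords.
  weight 3: 1 codewords.
Minimum distance d = smallest w > 0 with A_w > 0 = 1.
Sanity: Σ A_w = 4 = 2^2 = 4 ✓.


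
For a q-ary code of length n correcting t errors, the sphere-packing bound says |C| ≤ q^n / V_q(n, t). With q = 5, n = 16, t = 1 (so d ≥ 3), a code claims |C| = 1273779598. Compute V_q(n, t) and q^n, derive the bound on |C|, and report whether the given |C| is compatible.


V_q(n, t) = 65, q^n = 152587890625, Hamming bound = 2347506009, |C| = 1273779598 ≤ bound (satisfied).

Step 1: Compute V_q(n, t) = Σ_{j=0}^1 C(n, j) (q−1)^j.
  j = 0: C(16,0)·(4)^0 = 1·1 = 1.
  j = 1: C(16,1)·(4)^1 = 16·4 = 64.
  V_q(n, t) = 1 + 64 = 65.
Step 2: q^n = 5^16 = 152587890625.
Step 3: Hamming bound ⌊q^n / V_q(n,t)⌋ = ⌊152587890625/65⌋ = 2347506009.
Step 4: Compare |C| = 1273779598 to 2347506009: satisfied.
The claimed |C| lies below the Hamming bound.


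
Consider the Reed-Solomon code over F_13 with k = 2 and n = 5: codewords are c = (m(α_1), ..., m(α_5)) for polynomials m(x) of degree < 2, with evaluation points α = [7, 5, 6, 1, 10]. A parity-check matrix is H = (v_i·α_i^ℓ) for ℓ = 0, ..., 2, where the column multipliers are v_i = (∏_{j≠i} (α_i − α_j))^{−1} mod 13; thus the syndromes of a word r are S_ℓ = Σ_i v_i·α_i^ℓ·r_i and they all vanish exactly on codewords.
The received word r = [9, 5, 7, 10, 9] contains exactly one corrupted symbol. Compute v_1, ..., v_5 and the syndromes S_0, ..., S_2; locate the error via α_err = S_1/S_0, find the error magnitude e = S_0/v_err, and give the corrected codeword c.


S = (1, 10, 9), error at position 5, error magnitude e = 7, c = [9, 5, 7, 10, 2].

Step 1: column multipliers v_i = (∏_{j≠i}(α_i − α_j))^{−1} mod 13.
  i = 1 (α = 7): (7−5)(7−6)(7−1)(7−10) = 2·1·6·(−3) = −36 ≡ 3, so v_1 = 3^{−1} = 9 (mod 13).
  i = 2 (α = 5): (5−7)(5−6)(5−1)(5−10) = (−2)·(−1)·4·(−5) = −40 ≡ 12, so v_2 = 12^{−1} = 12 (mod 13).
  i = 3 (α = 6): (6−7)(6−5)(6−1)(6−10) = (−1)·1·5·(−4) = 20 ≡ 7, so v_3 = 7^{−1} = 2 (mod 13).
  i = 4 (α = 1): (1−7)(1−5)(1−6)(1−10) = (−6)·(−4)·(−5)·(−9) = 1080 ≡ 1, so v_4 = 1^{−1} = 1 (mod 13).
  i = 5 (α = 10): (10−7)(10−5)(10−6)(10−1) = 3·5·4·9 = 540 ≡ 7, so v_5 = 7^{−1} = 2 (mod 13).
  v = [9, 12, 2, 1, 2].
Step 2: syndromes of r = [9, 5, 7, 10, 9] (all sums mod 13).
  S_0 = Σ v_i r_i = 9·9 + 12·5 + 2·7 + 1·10 + 2·9 = 183 ≡ 1.
  S_1 = Σ v_i α_i r_i = 9·7·9 + 12·5·5 + 2·6·7 + 1·1·10 + 2·10·9 = 1141 ≡ 10.
  α_i^2 mod 13 = [10, 12, 10, 1, 9].
  S_2 = Σ v_i α_i^2 r_i = 9·10·9 + 12·12·5 + 2·10·7 + 1·1·10 + 2·9·9 = 1842 ≡ 9.
  S = (1, 10, 9) ≠ 0, so r is not a codeword (an error is present).
Step 3: locate the error. For a single error e at position i, S_ℓ = v_i·e·α_i^ℓ, so α_err = S_1/S_0.
  S_0^{−1} = 1^{−1} = 1 (mod 13), so α_err = 10·1 = 10 ≡ 10 = α_5. Error position i = 5.
  Consistency check: S_2/S_1 = 9·4 = 36 ≡ 10 = α_err ✓ (single-error assumption holds).
Step 4: error magnitude e = S_0/v_5 = S_0·∏_{j≠5}(α_5 − α_j) = 1·7 = 7 ≡ 7 (mod 13).
Step 5: correct position 5: c_5 = r_5 − e = 9 − 7 ≡ 2 (mod 13). Hence c = [9, 5, 7, 10, 2].
  Check: interpolating c through the α_i gives m(x) = 8 + 2·x (degree < 2) with m(α_i) = c_i for every i, so c is indeed a codeword.


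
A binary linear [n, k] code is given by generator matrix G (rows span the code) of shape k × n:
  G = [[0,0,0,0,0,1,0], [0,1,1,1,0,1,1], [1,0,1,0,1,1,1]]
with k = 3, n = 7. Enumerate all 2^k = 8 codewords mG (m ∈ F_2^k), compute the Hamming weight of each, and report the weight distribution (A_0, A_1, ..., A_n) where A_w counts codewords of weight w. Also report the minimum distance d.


Weight distribution: A_0 = 1, A_1 = 1, A_4 = 3, A_5 = 3. Minimum distance d = 1.

Enumerate all 2^3 = 8 messages m ∈ F_2^3.
For each, compute codeword c = mG in F_2^7, then tally its weight.
  m = 000 → c = 0000000, weight = 0.
  m = 100 → c = 0000010, weight = 1.
  m = 010 → c = 0111011, weight = 5.
  m = 110 → c = 0111001, weight = 4.
  m = 001 → c = 1010111, weight = 5.
  m = 101 → c = 1010101, weight = 4.
  m = 011 → c = 1101100, weight = 4.
  m = 111 → c = 1101110, weight = 5.
Tally weights:
  weight 0: 1 codewords.
  weight 1: 1 codewords.
  weight 4: 3 codewords.
  weight 5: 3 codewords.
Minimum distance d = smallest w > 0 with A_w > 0 = 1.
Sanity: Σ A_w = 8 = 2^3 = 8 ✓.


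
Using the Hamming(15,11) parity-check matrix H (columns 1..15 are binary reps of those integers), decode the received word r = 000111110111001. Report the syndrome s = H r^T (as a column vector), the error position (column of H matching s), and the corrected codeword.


s = (1, 0, 1, 0)^T, error position = 10, corrected codeword c = 000111110011001

Compute s = H r^T mod 2 one row at a time:
  s_1 = 1 + 0 + 1 + 1 + 1 + 0 + 0 + 1 = 5 ≡ 1 (mod 2).
  s_2 = 1 + 1 + 1 + 1 + 1 + 0 + 0 + 1 = 6 ≡ 0 (mod 2).
  s_3 = 0 + 0 + 1 + 1 + 1 + 1 + 0 + 1 = 5 ≡ 1 (mod 2).
  s_4 = 0 + 0 + 1 + 1 + 0 + 1 + 0 + 1 = 4 ≡ 0 (mod 2).
s = (1, 0, 1, 0)^T — this equals column 10 of H (binary 1010), so error is at position 10.
Correct: flip bit 10 of r = 000111110111001 to get c = 000111110011001.


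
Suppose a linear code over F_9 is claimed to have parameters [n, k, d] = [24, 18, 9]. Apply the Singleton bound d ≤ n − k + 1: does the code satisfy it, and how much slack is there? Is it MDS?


Singleton RHS = n − k + 1 = 7, slack = -2, bound violated (no such code; not MDS).

Singleton bound: d ≤ n − k + 1.
Here n = 24, k = 18, so n − k + 1 = 7.
Given d = 9, check d ≤ 7: NO.
Slack = (n − k + 1) − d = -2.
The slack is negative: d = 9 exceeds n − k + 1 = 7 by 2, so the Singleton bound is violated and no linear [24, 18, 9]_9 code can exist. In particular it is not MDS (MDS requires d = n − k + 1 exactly).
Description: the claimed parameters are [24, 18, 9]_9; such a code would be impossible (violates the Singleton bound).


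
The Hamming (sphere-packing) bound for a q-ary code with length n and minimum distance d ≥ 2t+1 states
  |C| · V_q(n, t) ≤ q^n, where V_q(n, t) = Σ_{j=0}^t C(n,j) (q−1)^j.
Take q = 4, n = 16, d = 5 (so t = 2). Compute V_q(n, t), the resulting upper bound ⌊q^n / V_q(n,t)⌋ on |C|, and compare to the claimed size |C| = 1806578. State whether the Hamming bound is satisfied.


V_q(n, t) = 1129, q^n = 4294967296, Hamming bound = 3804222, |C| = 1806578 ≤ bound (satisfied).

Step 1: Compute V_q(n, t) = Σ_{j=0}^2 C(n, j) (q−1)^j.
  j = 0: C(16,0)·(3)^0 = 1·1 = 1.
  j = 1: C(16,1)·(3)^1 = 16·3 = 48.
  j = 2: C(16,2)·(3)^2 = 120·9 = 1080.
  V_q(n, t) = 1 + 48 + 1080 = 1129.
Step 2: q^n = 4^16 = 4294967296.
Step 3: Hamming bound ⌊q^n / V_q(n,t)⌋ = ⌊4294967296/1129⌋ = 3804222.
Step 4: Compare |C| = 1806578 to 3804222: satisfied.
The claimed |C| lies below the Hamming bound.


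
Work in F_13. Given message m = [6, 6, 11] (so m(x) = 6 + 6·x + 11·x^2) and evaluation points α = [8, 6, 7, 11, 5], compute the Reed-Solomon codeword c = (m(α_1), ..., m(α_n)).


c = [4, 9, 2, 12, 12]

Message polynomial: m(x) = 6 + 6·x + 11·x^2 (mod 13).
For each evaluation point α_i, compute m(α_i) mod 13:
  α_1 = 8: Horner steps 11 → 3 → 4, so m(8) = 4.
  α_2 = 6: Horner steps 11 → 7 → 9, so m(6) = 9.
  α_3 = 7: Horner steps 11 → 5 → 2, so m(7) = 2.
  α_4 = 11: Horner steps 11 → 10 → 12, so m(11) = 12.
  α_5 = 5: Horner steps 11 → 9 → 12, so m(5) = 12.
Codeword c = [4, 9, 2, 12, 12] ∈ F_13^5.


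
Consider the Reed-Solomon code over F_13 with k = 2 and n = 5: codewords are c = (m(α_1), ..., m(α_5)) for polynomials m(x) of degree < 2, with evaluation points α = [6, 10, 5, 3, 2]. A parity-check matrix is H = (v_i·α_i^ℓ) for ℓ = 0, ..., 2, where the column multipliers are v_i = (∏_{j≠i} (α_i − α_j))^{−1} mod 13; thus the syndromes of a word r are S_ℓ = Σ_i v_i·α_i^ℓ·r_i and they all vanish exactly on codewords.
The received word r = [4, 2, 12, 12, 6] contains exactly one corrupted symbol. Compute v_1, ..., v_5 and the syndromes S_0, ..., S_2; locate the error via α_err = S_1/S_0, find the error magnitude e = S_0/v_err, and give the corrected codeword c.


S = (10, 11, 3), error at position 3, error magnitude e = 1, c = [4, 2, 11, 12, 6].

Step 1: column multipliers v_i = (∏_{j≠i}(α_i − α_j))^{−1} mod 13.
  i = 1 (α = 6): (6−10)(6−5)(6−3)(6−2) = (−4)·1·3·4 = −48 ≡ 4, so v_1 = 4^{−1} = 10 (mod 13).
  i = 2 (α = 10): (10−6)(10−5)(10−3)(10−2) = 4·5·7·8 = 1120 ≡ 2, so v_2 = 2^{−1} = 7 (mod 13).
  i = 3 (α = 5): (5−6)(5−10)(5−3)(5−2) = (−1)·(−5)·2·3 = 30 ≡ 4, so v_3 = 4^{−1} = 10 (mod 13).
  i = 4 (α = 3): (3−6)(3−10)(3−5)(3−2) = (−3)·(−7)·(−2)·1 = −42 ≡ 10, so v_4 = 10^{−1} = 4 (mod 13).
  i = 5 (α = 2): (2−6)(2−10)(2−5)(2−3) = (−4)·(−8)·(−3)·(−1) = 96 ≡ 5, so v_5 = 5^{−1} = 8 (mod 13).
  v = [10, 7, 10, 4, 8].
Step 2: syndromes of r = [4, 2, 12, 12, 6] (all sums mod 13).
  S_0 = Σ v_i r_i = 10·4 + 7·2 + 10·12 + 4·12 + 8·6 = 270 ≡ 10.
  S_1 = Σ v_i α_i r_i = 10·6·4 + 7·10·2 + 10·5·12 + 4·3·12 + 8·2·6 = 1220 ≡ 11.
  α_i^2 mod 13 = [10, 9, 12, 9, 4].
  S_2 = Σ v_i α_i^2 r_i = 10·10·4 + 7·9·2 + 10·12·12 + 4·9·12 + 8·4·6 = 2590 ≡ 3.
  S = (10, 11, 3) ≠ 0, so r is not a codeword (an error is present).
Step 3: locate the error. For a single error e at position i, S_ℓ = v_i·e·α_i^ℓ, so α_err = S_1/S_0.
  S_0^{−1} = 10^{−1} = 4 (mod 13), so α_err = 11·4 = 44 ≡ 5 = α_3. Error position i = 3.
  Consistency check: S_2/S_1 = 3·6 = 18 ≡ 5 = α_err ✓ (single-error assumption holds).
Step 4: error magnitude e = S_0/v_3 = S_0·∏_{j≠3}(α_3 − α_j) = 10·4 = 40 ≡ 1 (mod 13).
Step 5: correct position 3: c_3 = r_3 − e = 12 − 1 ≡ 11 (mod 13). Hence c = [4, 2, 11, 12, 6].
  Check: interpolating c through the α_i gives m(x) = 7 + 6·x (degree < 2) with m(α_i) = c_i for every i, so c is indeed a codeword.


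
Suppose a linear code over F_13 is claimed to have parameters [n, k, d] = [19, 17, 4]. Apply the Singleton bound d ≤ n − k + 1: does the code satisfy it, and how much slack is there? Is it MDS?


Singleton RHS = n − k + 1 = 3, slack = -1, bound violated (no such code; not MDS).

Singleton bound: d ≤ n − k + 1.
Here n = 19, k = 17, so n − k + 1 = 3.
Given d = 4, check d ≤ 3: NO.
Slack = (n − k + 1) − d = -1.
The slack is negative: d = 4 exceeds n − k + 1 = 3 by 1, so the Singleton bound is violated and no linear [19, 17, 4]_13 code can exist. In particular it is not MDS (MDS requires d = n − k + 1 exactly).
Description: the claimed parameters are [19, 17, 4]_13; such a code would be impossible (violates the Singleton bound).


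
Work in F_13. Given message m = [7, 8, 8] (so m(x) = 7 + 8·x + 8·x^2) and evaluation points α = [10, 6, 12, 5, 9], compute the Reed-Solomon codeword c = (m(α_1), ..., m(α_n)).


c = [3, 5, 7, 0, 12]

Message polynomial: m(x) = 7 + 8·x + 8·x^2 (mod 13).
For each evaluation point α_i, compute m(α_i) mod 13:
  α_1 = 10: Horner steps 8 → 10 → 3, so m(10) = 3.
  α_2 = 6: Horner steps 8 → 4 → 5, so m(6) = 5.
  α_3 = 12: Horner steps 8 → 0 → 7, so m(12) = 7.
  α_4 = 5: Horner steps 8 → 9 → 0, so m(5) = 0.
  α_5 = 9: Horner steps 8 → 2 → 12, so m(9) = 12.
Codeword c = [3, 5, 7, 0, 12] ∈ F_13^5.


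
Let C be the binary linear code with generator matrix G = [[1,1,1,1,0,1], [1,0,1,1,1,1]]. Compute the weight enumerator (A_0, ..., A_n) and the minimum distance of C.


Weight distribution: A_0 = 1, A_2 = 1, A_5 = 2. Minimum distance d = 2.

Enumerate all 2^2 = 4 messages m ∈ F_2^2.
For each, compute codeword c = mG in F_2^6, then tally its weight.
  m = 00 → c = 000000, weight = 0.
  m = 10 → c = 111101, weight = 5.
  m = 01 → c = 101111, weight = 5.
  m = 11 → c = 010010, weight = 2.
Tally weights:
  weight 0: 1 codewords.
  weight 2: 1 codewords.
  weight 5: 2 codewords.
Minimum distance d = smallest w > 0 with A_w > 0 = 2.
Sanity: Σ A_w = 4 = 2^2 = 4 ✓.


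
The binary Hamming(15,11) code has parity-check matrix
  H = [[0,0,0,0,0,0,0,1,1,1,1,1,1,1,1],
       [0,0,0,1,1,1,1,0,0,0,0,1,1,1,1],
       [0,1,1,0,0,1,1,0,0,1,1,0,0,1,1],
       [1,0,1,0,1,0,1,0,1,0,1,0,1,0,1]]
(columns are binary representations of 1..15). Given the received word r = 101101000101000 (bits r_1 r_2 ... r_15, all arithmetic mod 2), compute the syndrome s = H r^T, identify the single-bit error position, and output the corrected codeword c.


s = (0, 1, 1, 0)^T, error position = 6, corrected codeword c = 101100000101000

Compute s = H r^T mod 2 one row at a time:
  s_1 = 0 + 0 + 1 + 0 + 1 + 0 + 0 + 0 = 2 ≡ 0 (mod 2).
  s_2 = 1 + 0 + 1 + 0 + 1 + 0 + 0 + 0 = 3 ≡ 1 (mod 2).
  s_3 = 0 + 1 + 1 + 0 + 1 + 0 + 0 + 0 = 3 ≡ 1 (mod 2).
  s_4 = 1 + 1 + 0 + 0 + 0 + 0 + 0 + 0 = 2 ≡ 0 (mod 2).
s = (0, 1, 1, 0)^T — this equals column 6 of H (binary 0110), so error is at position 6.
Correct: flip bit 6 of r = 101101000101000 to get c = 101100000101000.


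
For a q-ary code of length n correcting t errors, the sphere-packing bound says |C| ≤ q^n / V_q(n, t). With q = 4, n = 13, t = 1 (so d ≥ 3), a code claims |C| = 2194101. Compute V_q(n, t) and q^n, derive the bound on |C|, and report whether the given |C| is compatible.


V_q(n, t) = 40, q^n = 67108864, Hamming bound = 1677721, |C| = 2194101 > bound (violated).

Step 1: Compute V_q(n, t) = Σ_{j=0}^1 C(n, j) (q−1)^j.
  j = 0: C(13,0)·(3)^0 = 1·1 = 1.
  j = 1: C(13,1)·(3)^1 = 13·3 = 39.
  V_q(n, t) = 1 + 39 = 40.
Step 2: q^n = 4^13 = 67108864.
Step 3: Hamming bound ⌊q^n / V_q(n,t)⌋ = ⌊67108864/40⌋ = 1677721.
Step 4: Compare |C| = 2194101 to 1677721: violated.
The claimed |C| lies above the Hamming bound, so no 4-ary code of length 13 with d ≥ 3 can have 2194101 codewords.
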